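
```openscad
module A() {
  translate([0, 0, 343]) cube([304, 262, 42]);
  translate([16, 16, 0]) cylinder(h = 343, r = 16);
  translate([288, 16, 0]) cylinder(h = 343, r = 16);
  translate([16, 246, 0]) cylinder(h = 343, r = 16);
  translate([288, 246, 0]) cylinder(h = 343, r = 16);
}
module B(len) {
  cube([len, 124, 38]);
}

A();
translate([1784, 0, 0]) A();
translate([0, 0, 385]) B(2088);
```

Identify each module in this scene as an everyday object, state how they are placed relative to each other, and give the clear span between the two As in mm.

A is a stool. B is a beam. A beam spans the tops of two stools. The clear span between the two stools is 1480 mm.

Second stool starts at x = 1784; first ends at x = 304; clear span = 1784 − 304 = 1480 mm.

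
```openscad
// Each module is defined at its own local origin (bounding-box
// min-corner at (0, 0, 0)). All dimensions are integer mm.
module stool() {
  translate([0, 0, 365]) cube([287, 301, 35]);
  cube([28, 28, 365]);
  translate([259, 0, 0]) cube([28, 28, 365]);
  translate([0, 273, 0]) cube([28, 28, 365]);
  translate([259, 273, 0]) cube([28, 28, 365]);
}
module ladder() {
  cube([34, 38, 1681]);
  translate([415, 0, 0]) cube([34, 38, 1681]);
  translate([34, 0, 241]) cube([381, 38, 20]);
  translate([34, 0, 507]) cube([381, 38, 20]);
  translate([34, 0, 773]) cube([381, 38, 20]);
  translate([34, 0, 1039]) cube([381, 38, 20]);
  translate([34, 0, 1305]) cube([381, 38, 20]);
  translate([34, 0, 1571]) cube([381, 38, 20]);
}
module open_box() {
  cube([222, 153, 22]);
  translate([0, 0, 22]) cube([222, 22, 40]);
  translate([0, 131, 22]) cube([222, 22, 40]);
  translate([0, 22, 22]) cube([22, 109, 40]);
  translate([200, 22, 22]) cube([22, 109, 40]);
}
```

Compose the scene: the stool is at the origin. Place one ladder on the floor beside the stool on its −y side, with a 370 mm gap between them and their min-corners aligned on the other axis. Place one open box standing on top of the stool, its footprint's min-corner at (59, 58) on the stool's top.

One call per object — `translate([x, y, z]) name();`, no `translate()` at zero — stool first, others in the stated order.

stool();
translate([0, -408, 0]) ladder();
translate([59, 58, 400]) open_box();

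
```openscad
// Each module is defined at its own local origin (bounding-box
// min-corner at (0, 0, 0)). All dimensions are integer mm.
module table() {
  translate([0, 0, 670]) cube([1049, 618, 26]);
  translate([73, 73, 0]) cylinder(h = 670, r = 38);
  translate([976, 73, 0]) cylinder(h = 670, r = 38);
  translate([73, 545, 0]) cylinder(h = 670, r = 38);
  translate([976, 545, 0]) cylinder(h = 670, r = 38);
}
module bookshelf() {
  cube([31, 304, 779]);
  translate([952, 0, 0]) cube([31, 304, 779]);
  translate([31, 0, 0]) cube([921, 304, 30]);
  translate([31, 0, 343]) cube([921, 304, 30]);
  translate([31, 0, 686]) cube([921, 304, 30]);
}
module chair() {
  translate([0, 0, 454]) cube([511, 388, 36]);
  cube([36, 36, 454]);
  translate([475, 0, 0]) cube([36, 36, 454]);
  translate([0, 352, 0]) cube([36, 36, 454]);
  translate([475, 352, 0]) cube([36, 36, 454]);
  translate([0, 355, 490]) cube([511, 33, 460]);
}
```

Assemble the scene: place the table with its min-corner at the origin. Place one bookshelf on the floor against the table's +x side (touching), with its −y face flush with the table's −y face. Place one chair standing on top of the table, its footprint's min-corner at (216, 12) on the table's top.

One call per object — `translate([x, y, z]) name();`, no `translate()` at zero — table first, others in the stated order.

table();
translate([1049, 0, 0]) bookshelf();
translate([216, 12, 696]) chair();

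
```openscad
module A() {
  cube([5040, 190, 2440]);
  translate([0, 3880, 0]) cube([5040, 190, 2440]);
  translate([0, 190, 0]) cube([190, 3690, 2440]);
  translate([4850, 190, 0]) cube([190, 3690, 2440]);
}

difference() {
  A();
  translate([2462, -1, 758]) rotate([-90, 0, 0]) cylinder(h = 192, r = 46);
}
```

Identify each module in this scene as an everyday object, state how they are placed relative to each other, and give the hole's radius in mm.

A is a house frame. The house frame has a circular hole through its front wall. The hole's radius is 46 mm.

The subtracted cylinder has r = 46 mm.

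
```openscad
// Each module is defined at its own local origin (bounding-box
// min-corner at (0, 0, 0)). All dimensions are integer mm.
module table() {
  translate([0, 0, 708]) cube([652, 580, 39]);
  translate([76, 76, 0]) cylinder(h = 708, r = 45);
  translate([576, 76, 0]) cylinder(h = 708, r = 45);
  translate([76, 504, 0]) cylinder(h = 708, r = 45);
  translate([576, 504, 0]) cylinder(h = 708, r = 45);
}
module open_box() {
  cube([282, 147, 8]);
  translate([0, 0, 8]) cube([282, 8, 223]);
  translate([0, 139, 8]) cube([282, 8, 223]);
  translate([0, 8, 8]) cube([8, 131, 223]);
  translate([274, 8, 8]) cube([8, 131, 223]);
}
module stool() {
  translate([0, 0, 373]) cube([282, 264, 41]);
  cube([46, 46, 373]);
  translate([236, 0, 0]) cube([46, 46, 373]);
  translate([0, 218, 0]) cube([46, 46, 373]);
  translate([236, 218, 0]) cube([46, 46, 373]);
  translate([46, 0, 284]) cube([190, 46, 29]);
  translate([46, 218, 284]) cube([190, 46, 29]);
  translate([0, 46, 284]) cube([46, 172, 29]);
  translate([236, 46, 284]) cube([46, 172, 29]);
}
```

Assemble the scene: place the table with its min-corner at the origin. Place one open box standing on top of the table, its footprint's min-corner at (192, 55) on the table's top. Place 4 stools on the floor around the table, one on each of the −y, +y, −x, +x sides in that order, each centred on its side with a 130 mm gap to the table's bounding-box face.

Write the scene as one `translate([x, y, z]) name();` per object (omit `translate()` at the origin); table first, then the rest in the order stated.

table();
translate([192, 55, 747]) open_box();
translate([185, -394, 0]) stool();
translate([185, 710, 0]) stool();
translate([-412, 158, 0]) stool();
translate([782, 158, 0]) stool();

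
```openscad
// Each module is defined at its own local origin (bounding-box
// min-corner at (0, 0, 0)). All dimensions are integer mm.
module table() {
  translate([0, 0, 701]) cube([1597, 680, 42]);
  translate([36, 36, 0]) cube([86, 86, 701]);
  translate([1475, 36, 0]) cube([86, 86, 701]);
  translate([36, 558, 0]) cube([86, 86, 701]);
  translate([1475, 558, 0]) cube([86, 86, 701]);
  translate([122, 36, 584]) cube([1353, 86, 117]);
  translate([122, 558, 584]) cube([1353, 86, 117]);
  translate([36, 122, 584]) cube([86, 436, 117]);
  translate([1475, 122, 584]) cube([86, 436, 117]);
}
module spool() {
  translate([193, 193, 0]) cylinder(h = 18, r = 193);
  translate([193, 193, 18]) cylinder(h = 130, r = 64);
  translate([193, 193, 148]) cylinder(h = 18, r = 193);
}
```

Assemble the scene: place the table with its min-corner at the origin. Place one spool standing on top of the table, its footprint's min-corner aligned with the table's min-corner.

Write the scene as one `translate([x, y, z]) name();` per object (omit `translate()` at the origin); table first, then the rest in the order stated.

table();
translate([0, 0, 743]) spool();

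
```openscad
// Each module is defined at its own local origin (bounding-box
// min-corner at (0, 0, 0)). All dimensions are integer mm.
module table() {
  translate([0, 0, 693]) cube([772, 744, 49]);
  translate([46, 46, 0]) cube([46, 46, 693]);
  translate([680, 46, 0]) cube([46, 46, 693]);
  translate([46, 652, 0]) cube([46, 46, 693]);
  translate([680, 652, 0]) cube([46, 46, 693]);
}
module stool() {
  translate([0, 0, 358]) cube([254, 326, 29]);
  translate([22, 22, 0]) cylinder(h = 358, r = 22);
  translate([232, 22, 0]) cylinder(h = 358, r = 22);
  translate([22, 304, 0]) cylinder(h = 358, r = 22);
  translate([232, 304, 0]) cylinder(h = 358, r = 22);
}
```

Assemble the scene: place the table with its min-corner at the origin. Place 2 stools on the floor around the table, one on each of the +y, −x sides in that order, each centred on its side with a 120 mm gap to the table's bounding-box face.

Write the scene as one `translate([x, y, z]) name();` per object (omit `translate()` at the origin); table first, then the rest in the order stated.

table();
translate([259, 864, 0]) stool();
translate([-374, 209, 0]) stool();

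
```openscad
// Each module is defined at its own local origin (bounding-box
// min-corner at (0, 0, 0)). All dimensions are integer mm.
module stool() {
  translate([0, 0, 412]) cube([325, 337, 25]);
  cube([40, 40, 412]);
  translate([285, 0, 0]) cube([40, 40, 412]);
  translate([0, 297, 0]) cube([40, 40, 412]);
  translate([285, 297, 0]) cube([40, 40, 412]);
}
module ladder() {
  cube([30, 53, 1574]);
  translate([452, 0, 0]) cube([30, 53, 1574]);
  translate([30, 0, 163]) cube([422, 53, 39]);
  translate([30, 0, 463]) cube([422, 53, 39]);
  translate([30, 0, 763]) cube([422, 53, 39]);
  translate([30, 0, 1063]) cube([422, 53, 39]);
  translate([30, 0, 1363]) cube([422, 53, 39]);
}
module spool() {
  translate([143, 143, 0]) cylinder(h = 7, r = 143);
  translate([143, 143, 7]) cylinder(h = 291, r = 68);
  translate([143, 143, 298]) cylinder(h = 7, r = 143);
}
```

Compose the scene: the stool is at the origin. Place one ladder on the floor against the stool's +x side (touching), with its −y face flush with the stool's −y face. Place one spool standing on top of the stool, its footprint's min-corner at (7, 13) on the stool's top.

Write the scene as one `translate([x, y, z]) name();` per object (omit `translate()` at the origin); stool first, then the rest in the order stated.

stool();
translate([325, 0, 0]) ladder();
translate([7, 13, 437]) spool();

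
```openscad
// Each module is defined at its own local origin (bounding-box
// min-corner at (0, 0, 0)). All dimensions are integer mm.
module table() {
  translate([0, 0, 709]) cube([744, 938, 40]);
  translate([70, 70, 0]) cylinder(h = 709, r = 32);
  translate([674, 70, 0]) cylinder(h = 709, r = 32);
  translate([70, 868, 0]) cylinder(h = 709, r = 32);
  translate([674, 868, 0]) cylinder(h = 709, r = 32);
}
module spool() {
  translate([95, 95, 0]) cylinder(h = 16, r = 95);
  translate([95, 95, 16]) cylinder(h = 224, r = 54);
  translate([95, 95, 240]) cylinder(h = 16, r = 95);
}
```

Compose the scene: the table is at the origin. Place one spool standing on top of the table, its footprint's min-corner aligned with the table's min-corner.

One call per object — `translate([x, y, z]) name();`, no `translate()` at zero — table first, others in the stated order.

table();
translate([0, 0, 749]) spool();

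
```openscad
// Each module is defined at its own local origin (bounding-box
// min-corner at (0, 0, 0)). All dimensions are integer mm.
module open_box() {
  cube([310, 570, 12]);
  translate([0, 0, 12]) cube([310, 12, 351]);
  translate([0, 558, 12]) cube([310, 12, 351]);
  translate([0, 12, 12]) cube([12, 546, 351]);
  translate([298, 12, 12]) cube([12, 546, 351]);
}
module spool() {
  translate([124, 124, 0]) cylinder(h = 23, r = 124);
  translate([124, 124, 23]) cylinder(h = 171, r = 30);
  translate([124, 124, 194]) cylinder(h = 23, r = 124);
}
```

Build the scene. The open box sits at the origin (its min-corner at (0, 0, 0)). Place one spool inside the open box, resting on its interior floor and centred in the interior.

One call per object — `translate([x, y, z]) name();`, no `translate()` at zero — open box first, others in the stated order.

open_box();
translate([31, 161, 12]) spool();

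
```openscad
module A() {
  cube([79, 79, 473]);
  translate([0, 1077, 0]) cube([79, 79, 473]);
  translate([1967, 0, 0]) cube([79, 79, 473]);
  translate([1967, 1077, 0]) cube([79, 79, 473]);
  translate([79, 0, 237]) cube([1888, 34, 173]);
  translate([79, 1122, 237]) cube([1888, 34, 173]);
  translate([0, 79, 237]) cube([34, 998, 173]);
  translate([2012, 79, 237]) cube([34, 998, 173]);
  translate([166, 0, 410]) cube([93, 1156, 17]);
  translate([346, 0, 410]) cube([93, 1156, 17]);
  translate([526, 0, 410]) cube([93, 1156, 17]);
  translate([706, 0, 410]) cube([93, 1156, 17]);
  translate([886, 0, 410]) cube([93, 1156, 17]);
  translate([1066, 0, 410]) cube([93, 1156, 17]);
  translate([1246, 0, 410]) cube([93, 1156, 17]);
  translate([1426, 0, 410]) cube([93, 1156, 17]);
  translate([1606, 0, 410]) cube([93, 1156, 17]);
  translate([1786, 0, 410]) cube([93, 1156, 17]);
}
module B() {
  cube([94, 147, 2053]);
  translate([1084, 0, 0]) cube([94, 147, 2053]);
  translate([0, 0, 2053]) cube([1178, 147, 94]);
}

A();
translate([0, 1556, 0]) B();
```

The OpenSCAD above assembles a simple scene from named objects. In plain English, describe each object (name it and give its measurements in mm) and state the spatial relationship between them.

A is a bed frame 2046 mm long (x) by 1156 mm wide (y). Four 79×79 mm corner posts, 473 mm tall, at the corners of the footprint. Four rails of 34 mm thickness and 173 mm height run between adjacent posts with their undersides at z = 237 mm, their outer faces flush with the outside of the frame (the two x-running rails run between the posts' inner faces; the two y-running rails run between the posts' inner faces). 10 slats, each 93 mm wide (x) and 17 mm thick, lie across the top of the two x-running rails, running the full 1156 mm width of the frame in y; the slats are evenly spaced along x between the inner faces of the end posts with equal gaps (rounded down to the nearest mm) at the −x end and between each pair — any rounding remainder accumulates at the +x end.

B is a door frame. The clear opening is 990 mm wide and 2053 mm high. Two 94 mm wide jambs, 147 mm deep, stand either side of the opening from the floor to the top of the opening. A 94 mm thick head sits across the top of both jambs, spanning the full outside width of the frame.

The door frame is on the floor beside the bed frame on its +y side.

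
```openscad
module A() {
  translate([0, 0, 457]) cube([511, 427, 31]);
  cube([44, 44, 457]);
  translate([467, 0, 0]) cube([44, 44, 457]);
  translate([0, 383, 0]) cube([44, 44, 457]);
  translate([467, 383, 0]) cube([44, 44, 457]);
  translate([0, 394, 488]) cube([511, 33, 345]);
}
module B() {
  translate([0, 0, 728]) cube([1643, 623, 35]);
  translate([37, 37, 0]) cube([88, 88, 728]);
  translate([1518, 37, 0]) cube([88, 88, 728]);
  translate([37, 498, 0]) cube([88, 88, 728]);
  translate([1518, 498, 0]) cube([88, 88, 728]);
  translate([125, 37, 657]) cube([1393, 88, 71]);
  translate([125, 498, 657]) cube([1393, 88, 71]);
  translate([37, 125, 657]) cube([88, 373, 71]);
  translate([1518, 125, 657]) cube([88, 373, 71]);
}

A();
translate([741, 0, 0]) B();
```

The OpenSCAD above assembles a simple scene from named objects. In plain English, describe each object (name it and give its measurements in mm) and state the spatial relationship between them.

A is a chair: 511×427 mm seat, 31 mm thick, top at z = 488 mm, on four 44 mm square corner legs flush with the seat edges. A 33 mm thick backrest slab spans the full seat width, extending 345 mm above the seat top, its back face flush with the seat's +y edge.

B is a rectangular dining table. The top is 1643×623×35 mm with its upper surface at z = 763 mm. It stands on four 88×88 mm square legs, each inset 37 mm from the nearest pair of top edges, running from the floor to the underside of the top. Four apron rails, 88 mm thick and 71 mm tall, run between adjacent legs with their top edges flush with the underside of the top and their outer faces flush with the legs' outer faces.

The table is on the floor beside the chair on its +x side.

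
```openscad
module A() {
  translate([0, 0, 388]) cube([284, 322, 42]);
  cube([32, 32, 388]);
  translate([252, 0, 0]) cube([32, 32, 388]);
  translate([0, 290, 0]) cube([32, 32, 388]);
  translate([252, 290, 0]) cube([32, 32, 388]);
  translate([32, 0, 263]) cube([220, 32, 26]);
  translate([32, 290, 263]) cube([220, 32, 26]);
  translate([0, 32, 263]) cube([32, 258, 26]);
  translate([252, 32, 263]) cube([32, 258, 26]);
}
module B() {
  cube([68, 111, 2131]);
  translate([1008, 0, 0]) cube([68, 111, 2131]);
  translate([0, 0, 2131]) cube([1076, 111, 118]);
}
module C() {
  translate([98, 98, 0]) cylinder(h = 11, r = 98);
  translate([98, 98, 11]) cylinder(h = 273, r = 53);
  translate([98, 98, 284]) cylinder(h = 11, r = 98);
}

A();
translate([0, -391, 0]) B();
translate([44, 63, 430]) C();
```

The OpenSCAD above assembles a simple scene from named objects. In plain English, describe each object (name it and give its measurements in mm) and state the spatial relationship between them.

A is a simple wooden stool: a rectangular seat 284 mm (x) by 322 mm (y), 42 mm thick, top face at z = 430 mm, on four square legs, each 32×32 mm in cross-section. The legs rest on z = 0, each flush with a corner of the seat. Four stretchers, 32 mm wide and 26 mm tall, connect adjacent legs with their undersides at z = 263 mm, each running between the inner faces of the legs it joins and aligned with the legs' outer faces on the other axis.

B is a door frame. The clear opening is 940 mm wide and 2131 mm high. Two 68 mm wide jambs, 111 mm deep, stand either side of the opening from the floor to the top of the opening. A 118 mm thick head sits across the top of both jambs, spanning the full outside width of the frame.

C is a spool: two coaxial disc flanges of radius 98 mm and thickness 11 mm, joined by a core cylinder of radius 53 mm and height 273 mm. The lower flange rests on z = 0 and the three cylinders share a vertical axis.

The door frame is on the floor beside the stool on its −y side. The spool is on top of the stool, centred.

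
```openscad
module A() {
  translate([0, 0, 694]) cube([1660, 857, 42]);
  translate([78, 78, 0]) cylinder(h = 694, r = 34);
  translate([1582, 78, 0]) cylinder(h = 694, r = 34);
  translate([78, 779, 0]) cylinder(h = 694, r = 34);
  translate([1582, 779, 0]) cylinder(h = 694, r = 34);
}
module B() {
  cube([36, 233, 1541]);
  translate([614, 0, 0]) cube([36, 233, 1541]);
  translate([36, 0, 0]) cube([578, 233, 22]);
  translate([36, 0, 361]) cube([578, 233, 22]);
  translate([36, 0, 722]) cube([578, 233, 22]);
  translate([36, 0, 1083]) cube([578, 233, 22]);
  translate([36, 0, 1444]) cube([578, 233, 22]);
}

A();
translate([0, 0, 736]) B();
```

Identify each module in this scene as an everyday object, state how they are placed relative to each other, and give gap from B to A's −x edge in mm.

The bookshelf's min-x is at 0; the table's min-x is 0; gap = 0 mm.

A is a table. B is a bookshelf. The bookshelf is on top of the table. The gap from the bookshelf to the table's −x edge is 0 mm.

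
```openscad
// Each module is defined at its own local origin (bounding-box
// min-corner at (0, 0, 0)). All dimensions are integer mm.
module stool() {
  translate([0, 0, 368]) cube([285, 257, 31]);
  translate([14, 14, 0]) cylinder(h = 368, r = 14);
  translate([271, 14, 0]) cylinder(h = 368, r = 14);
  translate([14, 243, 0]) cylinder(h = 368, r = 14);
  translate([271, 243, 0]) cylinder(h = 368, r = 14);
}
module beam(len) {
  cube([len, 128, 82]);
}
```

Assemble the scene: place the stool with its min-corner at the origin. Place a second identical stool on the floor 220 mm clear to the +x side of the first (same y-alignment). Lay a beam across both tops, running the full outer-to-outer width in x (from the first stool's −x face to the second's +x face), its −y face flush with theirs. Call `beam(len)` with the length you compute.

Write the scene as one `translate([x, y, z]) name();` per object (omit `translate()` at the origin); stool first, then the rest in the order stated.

stool();
translate([505, 0, 0]) stool();
translate([0, 0, 399]) beam(790);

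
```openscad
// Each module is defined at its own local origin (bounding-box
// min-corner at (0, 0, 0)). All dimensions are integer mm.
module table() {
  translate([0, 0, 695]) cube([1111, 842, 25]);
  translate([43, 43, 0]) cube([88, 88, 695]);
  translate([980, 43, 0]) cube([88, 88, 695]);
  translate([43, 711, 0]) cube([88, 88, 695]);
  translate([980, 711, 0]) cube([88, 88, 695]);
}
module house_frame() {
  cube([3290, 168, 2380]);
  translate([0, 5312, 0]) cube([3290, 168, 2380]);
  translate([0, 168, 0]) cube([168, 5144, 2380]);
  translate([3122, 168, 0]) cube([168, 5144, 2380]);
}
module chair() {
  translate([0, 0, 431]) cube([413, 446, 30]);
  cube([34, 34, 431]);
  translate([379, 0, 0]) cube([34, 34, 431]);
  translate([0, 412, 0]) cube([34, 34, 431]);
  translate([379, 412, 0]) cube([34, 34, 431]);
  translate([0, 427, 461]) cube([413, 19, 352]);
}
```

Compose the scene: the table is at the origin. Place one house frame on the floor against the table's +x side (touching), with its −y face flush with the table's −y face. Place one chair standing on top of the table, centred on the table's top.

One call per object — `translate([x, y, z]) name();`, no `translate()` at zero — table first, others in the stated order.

table();
translate([1111, 0, 0]) house_frame();
translate([349, 198, 720]) chair();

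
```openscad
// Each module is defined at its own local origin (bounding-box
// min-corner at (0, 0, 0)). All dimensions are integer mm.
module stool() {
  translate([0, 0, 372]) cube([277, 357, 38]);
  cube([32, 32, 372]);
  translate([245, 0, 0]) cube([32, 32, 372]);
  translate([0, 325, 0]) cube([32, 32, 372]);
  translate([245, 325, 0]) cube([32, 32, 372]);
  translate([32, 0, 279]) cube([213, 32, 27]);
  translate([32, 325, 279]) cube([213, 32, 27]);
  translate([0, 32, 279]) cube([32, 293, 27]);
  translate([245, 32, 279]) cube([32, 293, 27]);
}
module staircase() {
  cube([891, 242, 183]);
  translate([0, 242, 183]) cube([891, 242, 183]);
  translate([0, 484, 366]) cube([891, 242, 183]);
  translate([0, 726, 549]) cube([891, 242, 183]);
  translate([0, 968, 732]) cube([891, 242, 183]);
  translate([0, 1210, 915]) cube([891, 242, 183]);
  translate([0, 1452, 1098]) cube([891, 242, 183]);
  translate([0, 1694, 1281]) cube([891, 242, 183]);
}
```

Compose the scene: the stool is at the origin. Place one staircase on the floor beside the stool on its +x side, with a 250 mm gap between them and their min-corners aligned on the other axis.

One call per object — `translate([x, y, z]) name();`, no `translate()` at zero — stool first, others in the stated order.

stool();
translate([527, 0, 0]) staircase();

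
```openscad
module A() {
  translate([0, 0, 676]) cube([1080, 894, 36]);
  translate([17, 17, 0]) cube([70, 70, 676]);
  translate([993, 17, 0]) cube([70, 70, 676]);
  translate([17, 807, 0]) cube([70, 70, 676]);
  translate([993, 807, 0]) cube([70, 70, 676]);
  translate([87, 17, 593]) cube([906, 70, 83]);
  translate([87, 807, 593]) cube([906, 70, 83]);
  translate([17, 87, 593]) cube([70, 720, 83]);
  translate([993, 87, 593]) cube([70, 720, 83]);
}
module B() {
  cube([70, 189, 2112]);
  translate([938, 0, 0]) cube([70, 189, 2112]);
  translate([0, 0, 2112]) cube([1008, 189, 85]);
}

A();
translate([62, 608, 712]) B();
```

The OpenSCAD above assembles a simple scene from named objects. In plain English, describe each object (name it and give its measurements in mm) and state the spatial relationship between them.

A is a table: top 1080 mm (x) × 894 mm (y), 36 mm thick, upper face at z = 712 mm, on four 70×70 mm square legs, each inset 17 mm from the nearest pair of top edges, running from z = 0 to the bottom of the top. Four apron rails, 70 mm thick and 83 mm tall, run between adjacent legs with their top edges flush with the underside of the top and their outer faces flush with the legs' outer faces.

B is a rectangular door frame: two vertical jambs of 70×189 mm section, 2112 mm tall, with a clear opening 868 mm wide between their inner faces. A header 85 mm tall and 189 mm deep lies on top of the jambs and spans the full outside width.

The door frame is on top of the table.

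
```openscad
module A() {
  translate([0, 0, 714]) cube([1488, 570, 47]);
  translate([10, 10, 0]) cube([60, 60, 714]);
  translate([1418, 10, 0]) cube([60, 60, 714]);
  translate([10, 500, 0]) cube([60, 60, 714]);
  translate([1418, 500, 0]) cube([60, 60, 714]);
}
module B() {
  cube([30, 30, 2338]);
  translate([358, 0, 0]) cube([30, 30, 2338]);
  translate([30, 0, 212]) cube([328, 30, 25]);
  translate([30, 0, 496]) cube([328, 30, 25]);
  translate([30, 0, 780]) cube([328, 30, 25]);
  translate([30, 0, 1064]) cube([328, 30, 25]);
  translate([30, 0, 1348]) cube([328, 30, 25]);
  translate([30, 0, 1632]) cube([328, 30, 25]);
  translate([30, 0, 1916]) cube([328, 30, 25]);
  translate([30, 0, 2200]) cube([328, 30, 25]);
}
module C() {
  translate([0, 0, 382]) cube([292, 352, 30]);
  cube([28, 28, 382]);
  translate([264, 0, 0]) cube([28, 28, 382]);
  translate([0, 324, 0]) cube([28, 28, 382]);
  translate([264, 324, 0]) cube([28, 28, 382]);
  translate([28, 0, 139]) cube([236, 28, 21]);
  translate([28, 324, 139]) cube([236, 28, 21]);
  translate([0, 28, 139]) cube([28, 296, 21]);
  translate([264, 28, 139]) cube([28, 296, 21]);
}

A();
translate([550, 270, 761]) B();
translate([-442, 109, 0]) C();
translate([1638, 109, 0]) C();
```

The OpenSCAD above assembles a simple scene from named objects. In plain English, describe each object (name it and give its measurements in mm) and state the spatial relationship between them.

A is a table with a 1488×570 mm rectangular top, 47 mm thick, top surface at z = 761 mm, supported by four 60×60 mm square legs, each inset 10 mm from the nearest pair of top edges, running from the floor.

B is a wooden ladder with two side rails of 30×30 mm section and 2338 mm height, set 388 mm apart overall. Between them run 8 rectangular rungs (30 mm deep, 25 mm thick), front faces flush with the rails' −y face. The bottom of the first rung is 212 mm above the floor and each subsequent rung is 284 mm higher than the one below.

C is a four-legged stool. The seat is 292×352 mm, 30 mm thick, top at z = 412 mm. It stands on four square legs, each 28×28 mm in cross-section, from z = 0 to the seat underside, each flush with a corner of the seat. Four stretchers, 28 mm wide and 21 mm tall, connect adjacent legs with their undersides at z = 139 mm, each running between the inner faces of the legs it joins and aligned with the legs' outer faces on the other axis.

The ladder is on top of the table, centred. Two stools sit around the table at the −x, +x sides.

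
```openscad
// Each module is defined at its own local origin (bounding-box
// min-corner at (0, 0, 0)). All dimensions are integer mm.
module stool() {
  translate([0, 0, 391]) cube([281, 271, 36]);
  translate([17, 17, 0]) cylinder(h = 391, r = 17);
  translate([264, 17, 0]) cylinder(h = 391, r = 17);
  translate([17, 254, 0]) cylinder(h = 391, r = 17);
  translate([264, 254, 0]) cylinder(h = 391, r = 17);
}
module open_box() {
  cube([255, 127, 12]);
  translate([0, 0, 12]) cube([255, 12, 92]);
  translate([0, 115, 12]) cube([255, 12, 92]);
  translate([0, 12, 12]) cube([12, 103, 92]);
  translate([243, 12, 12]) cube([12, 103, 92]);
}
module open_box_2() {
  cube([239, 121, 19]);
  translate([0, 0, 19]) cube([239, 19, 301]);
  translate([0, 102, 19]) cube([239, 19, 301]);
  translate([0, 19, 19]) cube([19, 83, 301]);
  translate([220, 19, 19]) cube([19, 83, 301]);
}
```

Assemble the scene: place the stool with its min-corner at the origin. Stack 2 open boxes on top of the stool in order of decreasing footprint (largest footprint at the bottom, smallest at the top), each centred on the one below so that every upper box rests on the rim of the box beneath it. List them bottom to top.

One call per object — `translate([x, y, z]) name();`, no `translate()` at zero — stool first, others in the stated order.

stool();
translate([13, 72, 427]) open_box();
translate([21, 75, 531]) open_box_2();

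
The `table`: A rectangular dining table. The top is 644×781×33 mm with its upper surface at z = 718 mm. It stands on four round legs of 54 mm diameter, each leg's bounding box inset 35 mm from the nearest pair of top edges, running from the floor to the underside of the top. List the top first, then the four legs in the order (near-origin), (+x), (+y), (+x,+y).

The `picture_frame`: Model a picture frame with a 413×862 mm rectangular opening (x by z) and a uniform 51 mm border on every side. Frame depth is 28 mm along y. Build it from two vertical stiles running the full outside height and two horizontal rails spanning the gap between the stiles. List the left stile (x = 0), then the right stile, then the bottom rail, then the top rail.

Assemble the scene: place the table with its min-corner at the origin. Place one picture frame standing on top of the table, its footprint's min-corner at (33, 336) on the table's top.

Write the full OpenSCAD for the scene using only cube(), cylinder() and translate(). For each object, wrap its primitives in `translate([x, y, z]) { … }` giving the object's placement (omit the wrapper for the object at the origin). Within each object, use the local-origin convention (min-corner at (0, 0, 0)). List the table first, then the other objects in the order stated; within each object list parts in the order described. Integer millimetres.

translate([0, 0, 685]) cube([644, 781, 33]);
translate([62, 62, 0]) cylinder(h = 685, r = 27);
translate([582, 62, 0]) cylinder(h = 685, r = 27);
translate([62, 719, 0]) cylinder(h = 685, r = 27);
translate([582, 719, 0]) cylinder(h = 685, r = 27);
translate([33, 336, 718]) {
  cube([51, 28, 964]);
  translate([464, 0, 0]) cube([51, 28, 964]);
  translate([51, 0, 0]) cube([413, 28, 51]);
  translate([51, 0, 913]) cube([413, 28, 51]);
}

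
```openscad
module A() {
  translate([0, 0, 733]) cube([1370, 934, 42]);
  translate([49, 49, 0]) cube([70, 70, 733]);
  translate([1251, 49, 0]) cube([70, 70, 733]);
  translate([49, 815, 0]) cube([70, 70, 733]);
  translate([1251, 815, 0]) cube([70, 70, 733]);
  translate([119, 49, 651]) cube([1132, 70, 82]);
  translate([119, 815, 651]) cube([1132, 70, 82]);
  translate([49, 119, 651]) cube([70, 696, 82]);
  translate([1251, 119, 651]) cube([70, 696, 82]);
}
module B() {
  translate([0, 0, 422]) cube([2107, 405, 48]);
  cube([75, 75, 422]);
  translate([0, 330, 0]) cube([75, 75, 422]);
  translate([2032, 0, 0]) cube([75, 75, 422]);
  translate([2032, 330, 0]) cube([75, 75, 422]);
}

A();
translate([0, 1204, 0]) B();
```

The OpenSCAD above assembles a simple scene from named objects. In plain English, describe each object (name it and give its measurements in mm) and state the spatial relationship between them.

A is a table: top 1370 mm (x) × 934 mm (y), 42 mm thick, upper face at z = 775 mm, on four 70×70 mm square legs, each inset 49 mm from the nearest pair of top edges, running from z = 0 to the bottom of the top. Four apron rails, 70 mm thick and 82 mm tall, run between adjacent legs with their top edges flush with the underside of the top and their outer faces flush with the legs' outer faces.

B is a bench: a 2107×405 mm seat slab, 48 mm thick, top at z = 470 mm, on four 75×75 mm square legs flush with the seat corners and standing on z = 0.

The bench is on the floor beside the table on its +y side.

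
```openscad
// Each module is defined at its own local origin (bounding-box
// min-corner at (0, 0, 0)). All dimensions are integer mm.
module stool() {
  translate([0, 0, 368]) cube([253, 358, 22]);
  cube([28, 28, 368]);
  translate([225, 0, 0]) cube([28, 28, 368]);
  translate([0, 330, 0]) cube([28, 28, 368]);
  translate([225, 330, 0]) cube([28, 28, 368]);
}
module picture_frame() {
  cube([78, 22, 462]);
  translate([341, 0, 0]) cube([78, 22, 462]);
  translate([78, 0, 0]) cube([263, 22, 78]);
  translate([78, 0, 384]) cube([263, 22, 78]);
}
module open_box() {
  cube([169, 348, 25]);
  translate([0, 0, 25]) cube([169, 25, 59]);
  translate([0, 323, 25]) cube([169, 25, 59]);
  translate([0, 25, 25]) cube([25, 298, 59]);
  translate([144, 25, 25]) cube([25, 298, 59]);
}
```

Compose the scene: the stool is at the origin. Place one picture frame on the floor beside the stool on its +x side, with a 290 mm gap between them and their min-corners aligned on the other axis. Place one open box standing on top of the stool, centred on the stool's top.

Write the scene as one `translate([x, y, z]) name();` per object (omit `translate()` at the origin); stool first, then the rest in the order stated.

stool();
translate([543, 0, 0]) picture_frame();
translate([42, 5, 390]) open_box();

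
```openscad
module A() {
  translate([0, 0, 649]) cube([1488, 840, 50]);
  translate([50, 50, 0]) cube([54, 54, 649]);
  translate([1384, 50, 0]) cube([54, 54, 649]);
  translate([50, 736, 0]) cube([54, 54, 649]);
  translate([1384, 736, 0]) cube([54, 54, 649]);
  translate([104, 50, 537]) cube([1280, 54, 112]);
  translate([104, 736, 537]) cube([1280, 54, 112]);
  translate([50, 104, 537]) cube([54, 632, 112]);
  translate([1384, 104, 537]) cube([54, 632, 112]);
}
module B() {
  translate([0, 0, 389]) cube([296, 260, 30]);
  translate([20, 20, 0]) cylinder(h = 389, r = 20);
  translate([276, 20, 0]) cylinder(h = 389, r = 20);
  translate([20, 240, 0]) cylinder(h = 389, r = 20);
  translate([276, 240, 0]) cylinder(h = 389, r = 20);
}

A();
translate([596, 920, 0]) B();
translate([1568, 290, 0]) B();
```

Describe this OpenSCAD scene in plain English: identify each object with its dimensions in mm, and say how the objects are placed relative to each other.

A is a table with a 1488×840 mm rectangular top, 50 mm thick, top surface at z = 699 mm, supported by four 54×54 mm square legs, each inset 50 mm from the nearest pair of top edges, running from the floor. Four apron rails, 54 mm thick and 112 mm tall, run between adjacent legs with their top edges flush with the underside of the top and their outer faces flush with the legs' outer faces.

B is a four-legged stool. The seat is 296×260 mm, 30 mm thick, top at z = 419 mm. It stands on four round legs, each 40 mm in diameter, from z = 0 to the seat underside, each leg's axis is inset half a diameter from the nearest pair of seat edges (so the leg's bounding box is flush with the corner).

Two stools sit around the table at the +y, +x sides.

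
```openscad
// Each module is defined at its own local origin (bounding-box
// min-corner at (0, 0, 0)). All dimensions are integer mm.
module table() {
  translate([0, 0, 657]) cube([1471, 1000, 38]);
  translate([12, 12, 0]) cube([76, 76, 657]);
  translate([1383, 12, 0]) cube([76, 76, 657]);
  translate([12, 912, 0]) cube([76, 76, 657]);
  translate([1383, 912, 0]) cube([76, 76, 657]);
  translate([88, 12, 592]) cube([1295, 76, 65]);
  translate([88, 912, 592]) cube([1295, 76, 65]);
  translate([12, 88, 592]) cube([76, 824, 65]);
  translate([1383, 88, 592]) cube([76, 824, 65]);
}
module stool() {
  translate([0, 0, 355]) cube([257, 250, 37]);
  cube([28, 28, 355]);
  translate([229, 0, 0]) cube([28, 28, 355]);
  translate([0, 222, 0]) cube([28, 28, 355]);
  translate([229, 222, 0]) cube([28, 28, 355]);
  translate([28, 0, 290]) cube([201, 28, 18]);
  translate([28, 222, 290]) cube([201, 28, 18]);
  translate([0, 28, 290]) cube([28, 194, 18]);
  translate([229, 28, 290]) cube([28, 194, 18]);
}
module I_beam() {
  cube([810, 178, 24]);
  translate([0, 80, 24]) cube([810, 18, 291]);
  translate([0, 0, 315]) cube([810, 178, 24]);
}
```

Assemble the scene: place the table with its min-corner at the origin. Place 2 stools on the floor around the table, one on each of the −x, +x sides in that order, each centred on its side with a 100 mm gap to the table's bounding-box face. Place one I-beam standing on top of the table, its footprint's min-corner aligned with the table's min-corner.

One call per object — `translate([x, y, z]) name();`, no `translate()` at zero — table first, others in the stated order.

table();
translate([-357, 375, 0]) stool();
translate([1571, 375, 0]) stool();
translate([0, 0, 695]) I_beam();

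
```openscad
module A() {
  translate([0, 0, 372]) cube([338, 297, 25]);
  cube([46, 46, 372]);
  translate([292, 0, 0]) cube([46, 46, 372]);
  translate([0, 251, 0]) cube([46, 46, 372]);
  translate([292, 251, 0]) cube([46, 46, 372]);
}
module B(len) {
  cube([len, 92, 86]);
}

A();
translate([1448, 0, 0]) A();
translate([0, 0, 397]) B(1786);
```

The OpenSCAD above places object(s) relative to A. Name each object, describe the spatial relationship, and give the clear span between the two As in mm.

A is a stool. B is a beam. A beam spans the tops of two stools. The clear span between the two stools is 1110 mm.

Second stool starts at x = 1448; first ends at x = 338; clear span = 1448 − 338 = 1110 mm.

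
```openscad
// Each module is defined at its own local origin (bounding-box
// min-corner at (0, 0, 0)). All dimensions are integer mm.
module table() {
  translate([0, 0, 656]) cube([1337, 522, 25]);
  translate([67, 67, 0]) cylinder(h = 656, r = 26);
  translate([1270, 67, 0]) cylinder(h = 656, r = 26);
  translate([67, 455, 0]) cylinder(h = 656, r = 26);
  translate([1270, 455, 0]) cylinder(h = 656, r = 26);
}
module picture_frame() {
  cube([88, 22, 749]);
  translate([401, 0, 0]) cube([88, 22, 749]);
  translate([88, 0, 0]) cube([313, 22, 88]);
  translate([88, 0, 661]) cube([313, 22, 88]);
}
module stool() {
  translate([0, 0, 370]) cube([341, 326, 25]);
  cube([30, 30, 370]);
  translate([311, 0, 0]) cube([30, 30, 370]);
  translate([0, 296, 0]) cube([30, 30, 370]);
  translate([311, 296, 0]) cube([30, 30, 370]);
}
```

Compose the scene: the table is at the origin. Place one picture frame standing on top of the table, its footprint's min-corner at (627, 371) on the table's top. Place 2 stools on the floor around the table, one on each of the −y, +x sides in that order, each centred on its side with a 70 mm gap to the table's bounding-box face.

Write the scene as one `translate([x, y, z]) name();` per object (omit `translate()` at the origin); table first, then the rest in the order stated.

table();
translate([627, 371, 681]) picture_frame();
translate([498, -396, 0]) stool();
translate([1407, 98, 0]) stool();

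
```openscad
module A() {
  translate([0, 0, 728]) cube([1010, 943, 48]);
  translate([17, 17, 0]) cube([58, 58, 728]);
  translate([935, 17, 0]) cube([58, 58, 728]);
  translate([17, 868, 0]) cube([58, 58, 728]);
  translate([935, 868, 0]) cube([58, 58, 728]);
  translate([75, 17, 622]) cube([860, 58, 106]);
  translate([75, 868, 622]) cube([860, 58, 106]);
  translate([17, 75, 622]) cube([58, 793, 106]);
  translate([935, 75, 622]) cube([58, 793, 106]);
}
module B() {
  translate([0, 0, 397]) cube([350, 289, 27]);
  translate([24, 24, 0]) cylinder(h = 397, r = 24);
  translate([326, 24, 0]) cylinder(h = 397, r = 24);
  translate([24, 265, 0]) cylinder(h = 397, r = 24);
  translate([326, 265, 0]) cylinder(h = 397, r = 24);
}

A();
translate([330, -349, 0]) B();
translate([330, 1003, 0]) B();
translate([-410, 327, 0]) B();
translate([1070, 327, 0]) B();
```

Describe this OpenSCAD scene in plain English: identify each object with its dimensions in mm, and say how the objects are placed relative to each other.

A is a table: top 1010 mm (x) × 943 mm (y), 48 mm thick, upper face at z = 776 mm, on four 58×58 mm square legs, each inset 17 mm from the nearest pair of top edges, running from z = 0 to the bottom of the top. Four apron rails, 58 mm thick and 106 mm tall, run between adjacent legs with their top edges flush with the underside of the top and their outer faces flush with the legs' outer faces.

B is a four-legged stool. The seat is 350×289 mm, 27 mm thick, top at z = 424 mm. It stands on four round legs, each 48 mm in diameter, from z = 0 to the seat underside, each leg's axis is inset half a diameter from the nearest pair of seat edges (so the leg's bounding box is flush with the corner).

Four stools sit around the table at the −y, +y, −x, +x sides.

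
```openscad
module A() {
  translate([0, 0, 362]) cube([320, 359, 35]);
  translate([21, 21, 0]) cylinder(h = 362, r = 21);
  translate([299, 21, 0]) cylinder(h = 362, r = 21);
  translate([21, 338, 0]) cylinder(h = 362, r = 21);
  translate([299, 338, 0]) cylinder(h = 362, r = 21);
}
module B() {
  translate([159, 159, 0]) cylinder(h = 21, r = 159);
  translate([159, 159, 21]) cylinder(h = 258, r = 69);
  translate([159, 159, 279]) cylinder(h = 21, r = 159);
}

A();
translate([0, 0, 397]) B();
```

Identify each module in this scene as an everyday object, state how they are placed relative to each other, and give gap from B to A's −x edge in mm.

The spool's min-x is at 0; the stool's min-x is 0; gap = 0 mm.

A is a stool. B is a spool. The spool is on top of the stool. The gap from the spool to the stool's −x edge is 0 mm.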